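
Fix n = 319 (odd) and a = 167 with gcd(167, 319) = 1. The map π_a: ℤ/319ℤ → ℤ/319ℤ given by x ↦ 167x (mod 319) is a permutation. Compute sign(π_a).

Start at x=318: 318 → 152 → 183 → 256 → 6 → 45 → 178 → … (one orbit).
8 cycles of lengths [70, 70, 70, 70, 14, 14, 10, 1].
n − c = 319 − 8 = 311; sign = (−1)^311 = -1.
The Jacobi symbol (167|319) = -1 (Zolotarev) agrees.

-1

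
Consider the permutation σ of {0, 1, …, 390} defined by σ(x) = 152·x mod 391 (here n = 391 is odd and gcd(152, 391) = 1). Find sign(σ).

-1

Orbit of 33 under x↦152x: [33, 324, 373, 1, 152, 35, 237]… (length divides ord_391(152)).
26 cycles of lengths [22, 22, 22, 22, 22, 22, 22, 22, 22, 22, 22, 22, 22, 22, 22, 22, 22, 2, 2, 2, 2, 2, 2, 2, 2, 1].
n − c = 391 − 26 = 365; sign = (−1)^365 = -1.
Via Zolotarev, sign(π_{152}) = (152|391) = -1.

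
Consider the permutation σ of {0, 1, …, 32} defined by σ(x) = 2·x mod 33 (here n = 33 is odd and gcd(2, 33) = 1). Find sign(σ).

+1

Trace 32: π^k(32) = [32, 31, 29, 25, 17, 1, 2] for k=0..6.
5 cycles of lengths [10, 10, 10, 2, 1].
Σ(ℓ_i−1) = 33−5 = 28; sign = (−1)^28 = +1.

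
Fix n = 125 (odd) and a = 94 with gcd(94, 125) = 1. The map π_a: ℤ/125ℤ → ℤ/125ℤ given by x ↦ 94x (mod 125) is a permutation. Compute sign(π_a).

Start at x=36: 36 → 9 → 96 → 24 → 6 → 64 → 16 → … (one orbit).
π_94 has 7 disjoint cycles with lengths [50, 50, 10, 10, 2, 2, 1] on {0,…,124}.
With 7 cycles on 125 points, sign = (−1)^{125−7} = +1.
(94|125)_J = +1 (Zolotarev's lemma cross-check).

+1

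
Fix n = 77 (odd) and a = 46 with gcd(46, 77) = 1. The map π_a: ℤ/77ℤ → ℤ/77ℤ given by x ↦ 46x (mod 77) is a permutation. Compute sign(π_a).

Orbit of 65 under x↦46x: [65, 64, 18, 58, 50, 67, 2]… (length divides ord_77(46)).
Decompose π into cycles: lengths [30, 30, 10, 3, 3, 1] (6 cycles, including the fixed point 0).
sign(π) = (−1)^{n − #cycles} = (−1)^{77−6} = (−1)^71 = -1.

-1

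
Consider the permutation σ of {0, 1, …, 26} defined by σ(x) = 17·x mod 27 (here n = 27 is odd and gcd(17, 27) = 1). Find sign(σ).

-1

Trace 10: π^k(10) = [10, 8, 1, 17, 19, 26] for k=0..5.
Cycle type of π: 6×3 + 2×4 + 1; total 8 cycles.
Σ(ℓ_i−1) = 27−8 = 19; sign = (−1)^19 = -1.
Via Zolotarev, sign(π_{17}) = (17|27) = -1.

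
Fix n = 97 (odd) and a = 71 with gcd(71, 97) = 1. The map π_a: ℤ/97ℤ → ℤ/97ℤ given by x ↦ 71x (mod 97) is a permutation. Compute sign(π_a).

-1

Orbit of 46 under x↦71x: [46, 65, 56, 96, 26, 3, 19]… (length divides ord_97(71)).
Cycle lengths of π_71 on ℤ/97ℤ: [96, 1]; 2 cycles in total.
n − c = 97 − 2 = 95; sign = (−1)^95 = -1.
The Jacobi symbol (71|97) = -1 (Zolotarev) agrees.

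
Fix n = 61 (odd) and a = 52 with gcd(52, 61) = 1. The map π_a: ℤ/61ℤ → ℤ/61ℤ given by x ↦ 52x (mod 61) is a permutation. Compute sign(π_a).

+1

Trace 58: π^k(58) = [58, 27, 1, 52, 20, 3, 34] for k=0..6.
Cycle lengths of π_52 on ℤ/61ℤ: [10, 10, 10, 10, 10, 10, 1]; 7 cycles in total.
With 7 cycles on 61 points, sign = (−1)^{61−7} = +1.
(52|61)_J = +1 (Zolotarev's lemma cross-check).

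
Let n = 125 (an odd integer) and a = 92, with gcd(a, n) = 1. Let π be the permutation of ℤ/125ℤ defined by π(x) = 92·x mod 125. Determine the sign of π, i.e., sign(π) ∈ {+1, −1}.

-1

Orbit of 54 under x↦92x: [54, 93, 56, 27, 109, 28, 76]… (length divides ord_125(92)).
π_92 has 4 disjoint cycles with lengths [100, 20, 4, 1] on {0,…,124}.
sign(π) = (−1)^{n − #cycles} = (−1)^{125−4} = (−1)^121 = -1.
The Jacobi symbol (92|125) = -1 (Zolotarev) agrees.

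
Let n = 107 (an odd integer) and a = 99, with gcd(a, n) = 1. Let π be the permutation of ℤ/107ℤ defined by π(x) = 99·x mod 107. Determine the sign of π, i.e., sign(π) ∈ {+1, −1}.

Orbit of 23 under x↦99x: [23, 30, 81, 101, 48, 44, 76]… (length divides ord_107(99)).
The orbit structure of x ↦ 99x mod 107: 3 orbits of sizes [53, 53, 1].
sign(π) = (−1)^{n − #cycles} = (−1)^{107−3} = (−1)^104 = +1.
Check: (99/107) = +1 by Zolotarev.

+1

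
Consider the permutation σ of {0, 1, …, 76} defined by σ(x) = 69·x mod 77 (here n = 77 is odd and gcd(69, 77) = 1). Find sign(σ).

-1

Orbit of 15 under x↦69x: [15, 34, 36, 20, 71, 48, 1]… (length divides ord_77(69)).
π_69 has 12 disjoint cycles with lengths [10, 10, 10, 10, 10, 10, 5, 5, 2, 2, 2, 1] on {0,…,76}.
sign(π) = (−1)^{n − #cycles} = (−1)^{77−12} = (−1)^65 = -1.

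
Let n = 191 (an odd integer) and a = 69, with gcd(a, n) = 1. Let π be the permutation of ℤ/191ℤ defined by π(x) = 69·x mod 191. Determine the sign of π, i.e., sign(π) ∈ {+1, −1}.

Start at x=180: 180 → 5 → 154 → 121 → 136 → 25 → 6 → … (one orbit).
Decompose π into cycles: lengths [19, 19, 19, 19, 19, 19, 19, 19, 19, 19, 1] (11 cycles, including the fixed point 0).
Σ(ℓ_i−1) = 191−11 = 180; sign = (−1)^180 = +1.
Via Zolotarev, sign(π_{69}) = (69|191) = +1.

+1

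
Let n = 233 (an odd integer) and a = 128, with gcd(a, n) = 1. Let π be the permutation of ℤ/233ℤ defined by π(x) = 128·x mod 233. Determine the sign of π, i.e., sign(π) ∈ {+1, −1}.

+1

Start at x=126: 126 → 51 → 4 → 46 → 63 → 142 → 2 → … (one orbit).
Cycle lengths of π_128 on ℤ/233ℤ: [29, 29, 29, 29, 29, 29, 29, 29, 1]; 9 cycles in total.
With 9 cycles on 233 points, sign = (−1)^{233−9} = +1.
The Jacobi symbol (128|233) = +1 (Zolotarev) agrees.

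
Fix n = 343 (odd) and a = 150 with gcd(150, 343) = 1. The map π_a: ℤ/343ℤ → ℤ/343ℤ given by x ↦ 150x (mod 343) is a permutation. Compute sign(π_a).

Start at x=151: 151 → 12 → 85 → 59 → 275 → 90 → 123 → … (one orbit).
The orbit structure of x ↦ 150x mod 343: 4 orbits of sizes [294, 42, 6, 1].
343 − 4 = 339 transpositions; sign(π) = (−1)^339 = -1.
(150|343)_J = -1 (Zolotarev's lemma cross-check).

-1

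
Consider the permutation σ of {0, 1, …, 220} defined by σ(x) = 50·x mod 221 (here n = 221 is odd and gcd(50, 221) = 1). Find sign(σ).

-1

Start at x=33: 33 → 103 → 67 → 35 → 203 → 205 → 84 → … (one orbit).
Decompose π into cycles: lengths [12, 12, 12, 12, 12, 12, 12, 12, 12, 12, 12, 12, 12, 12, 12, 12, 12, 2, 2, 2, 2, 2, 2, 2, 2, 1] (26 cycles, including the fixed point 0).
sign(π) = (−1)^{n − #cycles} = (−1)^{221−26} = (−1)^195 = -1.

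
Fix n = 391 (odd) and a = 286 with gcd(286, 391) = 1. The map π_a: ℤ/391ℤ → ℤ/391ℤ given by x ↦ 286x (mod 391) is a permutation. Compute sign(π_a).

+1

Trace 122: π^k(122) = [122, 93, 10, 123, 379, 87, 249] for k=0..6.
5 cycles of lengths [176, 176, 22, 16, 1].
5 cycles on 391: each ℓ→(−1)^(ℓ−1), product (−1)^386 = +1.
Check: (286/391) = +1 by Zolotarev.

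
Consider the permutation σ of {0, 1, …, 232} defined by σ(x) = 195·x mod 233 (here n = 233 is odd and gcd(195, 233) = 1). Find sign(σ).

Orbit of 46 under x↦195x: [46, 116, 19, 210, 175, 107, 128]… (length divides ord_233(195)).
5 cycles of lengths [58, 58, 58, 58, 1].
233 − 5 = 228 transpositions; sign(π) = (−1)^228 = +1.
Via Zolotarev, sign(π_{195}) = (195|233) = +1.

+1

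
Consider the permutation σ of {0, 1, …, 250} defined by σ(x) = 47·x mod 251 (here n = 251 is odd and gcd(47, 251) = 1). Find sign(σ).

-1

Trace 123: π^k(123) = [123, 8, 125, 102, 25, 171, 5] for k=0..6.
Decompose π into cycles: lengths [50, 50, 50, 50, 50, 1] (6 cycles, including the fixed point 0).
Σ(ℓ_i−1) = 251−6 = 245; sign = (−1)^245 = -1.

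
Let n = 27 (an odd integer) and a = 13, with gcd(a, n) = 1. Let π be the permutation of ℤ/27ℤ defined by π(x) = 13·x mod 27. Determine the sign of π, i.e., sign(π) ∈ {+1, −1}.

Orbit of 1 under x↦13x: [1, 13, 7, 10, 22, 16, 19]… (length divides ord_27(13)).
π_13 has 7 disjoint cycles with lengths [9, 9, 3, 3, 1, 1, 1] on {0,…,26}.
7 cycles on 27: each ℓ→(−1)^(ℓ−1), product (−1)^20 = +1.

+1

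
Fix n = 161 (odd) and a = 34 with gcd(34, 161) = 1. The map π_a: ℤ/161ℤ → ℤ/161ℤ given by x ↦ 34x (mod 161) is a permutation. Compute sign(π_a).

+1

Trace 141: π^k(141) = [141, 125, 64, 83, 85, 153, 50] for k=0..6.
π_34 has 11 disjoint cycles with lengths [22, 22, 22, 22, 22, 22, 22, 2, 2, 2, 1] on {0,…,160}.
161 − 11 = 150 transpositions; sign(π) = (−1)^150 = +1.
Via Zolotarev, sign(π_{34}) = (34|161) = +1.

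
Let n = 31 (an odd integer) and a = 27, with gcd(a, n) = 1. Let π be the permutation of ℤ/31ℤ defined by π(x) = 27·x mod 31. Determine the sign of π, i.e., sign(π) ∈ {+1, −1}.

-1

Trace 8: π^k(8) = [8, 30, 4, 15, 2, 23, 1] for k=0..6.
Cycle type of π: 10×3 + 1; total 4 cycles.
With 4 cycles on 31 points, sign = (−1)^{31−4} = -1.
Check: (27/31) = -1 by Zolotarev.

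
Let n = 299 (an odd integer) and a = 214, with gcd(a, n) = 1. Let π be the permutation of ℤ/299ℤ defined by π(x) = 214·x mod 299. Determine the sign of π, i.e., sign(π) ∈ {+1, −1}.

Orbit of 1 under x↦214x: [1, 214, 49, 21, 9, 132, 142]… (length divides ord_299(214)).
5 cycles of lengths [132, 132, 22, 12, 1].
299 − 5 = 294 transpositions; sign(π) = (−1)^294 = +1.
(214|299)_J = +1 (Zolotarev's lemma cross-check).

+1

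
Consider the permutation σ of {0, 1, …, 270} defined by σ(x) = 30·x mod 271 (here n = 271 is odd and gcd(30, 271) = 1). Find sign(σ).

Start at x=243: 243 → 244 → 3 → 90 → 261 → 242 → 214 → … (one orbit).
10 cycles of lengths [30, 30, 30, 30, 30, 30, 30, 30, 30, 1].
n − c = 271 − 10 = 261; sign = (−1)^261 = -1.
(30|271)_J = -1 (Zolotarev's lemma cross-check).

-1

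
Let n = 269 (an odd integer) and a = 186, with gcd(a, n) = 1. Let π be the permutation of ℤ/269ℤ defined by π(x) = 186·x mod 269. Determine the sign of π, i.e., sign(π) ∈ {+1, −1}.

-1

Orbit of 67 under x↦186x: [67, 88, 228, 175, 1, 186, 164]… (length divides ord_269(186)).
Cycle lengths of π_186 on ℤ/269ℤ: [268, 1]; 2 cycles in total.
269 − 2 = 267 transpositions; sign(π) = (−1)^267 = -1.
Check: (186/269) = -1 by Zolotarev.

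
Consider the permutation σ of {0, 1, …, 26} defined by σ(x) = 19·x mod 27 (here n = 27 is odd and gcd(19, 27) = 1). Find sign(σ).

+1

Trace 19: π^k(19) = [19, 10, 1] for k=0..2.
π_19 has 15 disjoint cycles with lengths [3, 3, 3, 3, 3, 3, 1, 1, 1, 1, 1, 1, 1, 1, 1] on {0,…,26}.
With 15 cycles on 27 points, sign = (−1)^{27−15} = +1.
Via Zolotarev, sign(π_{19}) = (19|27) = +1.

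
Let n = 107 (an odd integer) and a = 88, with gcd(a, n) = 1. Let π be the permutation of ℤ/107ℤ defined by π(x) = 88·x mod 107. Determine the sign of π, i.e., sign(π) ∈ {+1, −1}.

-1

Trace 34: π^k(34) = [34, 103, 76, 54, 44, 20, 48] for k=0..6.
Cycle type of π: 106 + 1; total 2 cycles.
With 2 cycles on 107 points, sign = (−1)^{107−2} = -1.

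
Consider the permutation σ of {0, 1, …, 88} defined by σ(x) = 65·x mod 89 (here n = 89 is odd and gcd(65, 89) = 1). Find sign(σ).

-1

Start at x=48: 48 → 5 → 58 → 32 → 33 → 9 → 51 → … (one orbit).
π_65 has 2 disjoint cycles with lengths [88, 1] on {0,…,88}.
With 2 cycles on 89 points, sign = (−1)^{89−2} = -1.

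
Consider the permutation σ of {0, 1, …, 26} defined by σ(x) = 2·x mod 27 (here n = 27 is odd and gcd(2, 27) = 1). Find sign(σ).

Start at x=14: 14 → 1 → 2 → 4 → 8 → 16 → 5 → … (one orbit).
4 cycles of lengths [18, 6, 2, 1].
27 − 4 = 23 transpositions; sign(π) = (−1)^23 = -1.

-1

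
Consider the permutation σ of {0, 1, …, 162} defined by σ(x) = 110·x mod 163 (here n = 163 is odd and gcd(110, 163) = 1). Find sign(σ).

Start at x=110: 110 → 38 → 105 → 140 → 78 → 104 → 30 → … (one orbit).
The orbit structure of x ↦ 110x mod 163: 10 orbits of sizes [18, 18, 18, 18, 18, 18, 18, 18, 18, 1].
n − c = 163 − 10 = 153; sign = (−1)^153 = -1.

-1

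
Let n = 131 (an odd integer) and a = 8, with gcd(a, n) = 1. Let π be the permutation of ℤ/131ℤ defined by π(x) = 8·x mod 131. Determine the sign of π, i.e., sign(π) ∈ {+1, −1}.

-1

Trace 106: π^k(106) = [106, 62, 103, 38, 42, 74, 68] for k=0..6.
π_8 has 2 disjoint cycles with lengths [130, 1] on {0,…,130}.
sign(π) = (−1)^{n − #cycles} = (−1)^{131−2} = (−1)^129 = -1.
Check: (8/131) = -1 by Zolotarev.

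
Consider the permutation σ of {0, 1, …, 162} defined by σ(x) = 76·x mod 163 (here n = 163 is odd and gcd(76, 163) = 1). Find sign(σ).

Trace 2: π^k(2) = [2, 152, 142, 34, 139, 132, 89] for k=0..6.
π_76 has 2 disjoint cycles with lengths [162, 1] on {0,…,162}.
With 2 cycles on 163 points, sign = (−1)^{163−2} = -1.
(76|163)_J = -1 (Zolotarev's lemma cross-check).

-1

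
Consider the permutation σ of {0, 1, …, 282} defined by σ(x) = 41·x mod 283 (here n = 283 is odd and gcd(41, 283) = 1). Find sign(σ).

+1

Start at x=216: 216 → 83 → 7 → 4 → 164 → 215 → 42 → … (one orbit).
The orbit structure of x ↦ 41x mod 283: 3 orbits of sizes [141, 141, 1].
n − c = 283 − 3 = 280; sign = (−1)^280 = +1.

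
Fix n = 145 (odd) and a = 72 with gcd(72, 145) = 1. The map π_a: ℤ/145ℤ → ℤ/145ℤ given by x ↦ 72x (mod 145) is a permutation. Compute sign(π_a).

+1

Trace 68: π^k(68) = [68, 111, 17, 64, 113, 16, 137] for k=0..6.
Decompose π into cycles: lengths [28, 28, 28, 28, 28, 4, 1] (7 cycles, including the fixed point 0).
145 − 7 = 138 transpositions; sign(π) = (−1)^138 = +1.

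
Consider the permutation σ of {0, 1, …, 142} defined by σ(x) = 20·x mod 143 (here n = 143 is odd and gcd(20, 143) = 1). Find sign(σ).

-1

Trace 5: π^k(5) = [5, 100, 141, 103, 58, 16, 34] for k=0..6.
Cycle lengths of π_20 on ℤ/143ℤ: [60, 60, 12, 5, 5, 1]; 6 cycles in total.
sign(π) = (−1)^{n − #cycles} = (−1)^{143−6} = (−1)^137 = -1.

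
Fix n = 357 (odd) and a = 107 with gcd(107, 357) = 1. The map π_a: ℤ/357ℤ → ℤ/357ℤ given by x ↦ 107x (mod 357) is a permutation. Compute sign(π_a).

+1

Trace 233: π^k(233) = [233, 298, 113, 310, 326, 253, 296] for k=0..6.
Cycle type of π: 48×6 + 16×3 + 6×2 + 3×2 + 2 + 1; total 15 cycles.
sign(π) = (−1)^{n − #cycles} = (−1)^{357−15} = (−1)^342 = +1.
(107|357)_J = +1 (Zolotarev's lemma cross-check).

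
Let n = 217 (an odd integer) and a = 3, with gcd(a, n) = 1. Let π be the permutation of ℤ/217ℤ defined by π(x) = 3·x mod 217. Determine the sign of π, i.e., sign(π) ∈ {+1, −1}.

+1

Start at x=1: 1 → 3 → 9 → 27 → 81 → 26 → 78 → … (one orbit).
Decompose π into cycles: lengths [30, 30, 30, 30, 30, 30, 30, 6, 1] (9 cycles, including the fixed point 0).
n − c = 217 − 9 = 208; sign = (−1)^208 = +1.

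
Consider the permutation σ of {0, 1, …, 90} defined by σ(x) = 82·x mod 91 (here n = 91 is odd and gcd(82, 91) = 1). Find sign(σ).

Orbit of 82 under x↦82x: [82, 81, 90, 9, 10, 1]… (length divides ord_91(82)).
16 cycles of lengths [6, 6, 6, 6, 6, 6, 6, 6, 6, 6, 6, 6, 6, 6, 6, 1].
Σ(ℓ_i−1) = 91−16 = 75; sign = (−1)^75 = -1.

-1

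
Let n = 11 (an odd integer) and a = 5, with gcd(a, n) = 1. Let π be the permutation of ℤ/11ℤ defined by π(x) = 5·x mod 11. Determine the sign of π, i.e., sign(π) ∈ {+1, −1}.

+1

Start at x=1: 1 → 5 → 3 → 4 → 9 → 1 (one orbit).
3 cycles of lengths [5, 5, 1].
n − c = 11 − 3 = 8; sign = (−1)^8 = +1.
Zolotarev: (5|11) = +1, matching the cycle-count sign.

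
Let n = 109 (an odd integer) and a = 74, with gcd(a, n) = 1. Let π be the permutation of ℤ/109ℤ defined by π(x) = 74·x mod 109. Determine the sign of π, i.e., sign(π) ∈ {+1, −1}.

+1

Orbit of 108 under x↦74x: [108, 35, 83, 38, 87, 7, 82]… (length divides ord_109(74)).
Cycle type of π: 54×2 + 1; total 3 cycles.
With 3 cycles on 109 points, sign = (−1)^{109−3} = +1.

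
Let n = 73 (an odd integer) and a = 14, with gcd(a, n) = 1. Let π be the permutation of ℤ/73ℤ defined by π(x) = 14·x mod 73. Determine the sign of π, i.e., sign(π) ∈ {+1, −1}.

-1

Orbit of 41 under x↦14x: [41, 63, 6, 11, 8, 39, 35]… (length divides ord_73(14)).
Decompose π into cycles: lengths [72, 1] (2 cycles, including the fixed point 0).
73 − 2 = 71 transpositions; sign(π) = (−1)^71 = -1.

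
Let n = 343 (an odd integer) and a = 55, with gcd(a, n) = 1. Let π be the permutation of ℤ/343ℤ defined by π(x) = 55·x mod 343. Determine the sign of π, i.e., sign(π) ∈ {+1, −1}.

-1

Start at x=22: 22 → 181 → 8 → 97 → 190 → 160 → 225 → … (one orbit).
Decompose π into cycles: lengths [98, 98, 98, 14, 14, 14, 2, 2, 2, 1] (10 cycles, including the fixed point 0).
n − c = 343 − 10 = 333; sign = (−1)^333 = -1.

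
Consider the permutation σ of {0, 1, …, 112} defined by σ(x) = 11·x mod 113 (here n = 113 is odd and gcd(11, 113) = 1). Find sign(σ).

Start at x=100: 100 → 83 → 9 → 99 → 72 → 1 → 11 → … (one orbit).
π_11 has 3 disjoint cycles with lengths [56, 56, 1] on {0,…,112}.
sign(π) = (−1)^{n − #cycles} = (−1)^{113−3} = (−1)^110 = +1.

+1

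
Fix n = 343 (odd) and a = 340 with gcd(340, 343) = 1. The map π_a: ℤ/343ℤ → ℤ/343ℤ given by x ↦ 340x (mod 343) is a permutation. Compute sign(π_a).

Trace 4: π^k(4) = [4, 331, 36, 235, 324, 57, 172] for k=0..6.
π_340 has 7 disjoint cycles with lengths [147, 147, 21, 21, 3, 3, 1] on {0,…,342}.
343 − 7 = 336 transpositions; sign(π) = (−1)^336 = +1.
Via Zolotarev, sign(π_{340}) = (340|343) = +1.

+1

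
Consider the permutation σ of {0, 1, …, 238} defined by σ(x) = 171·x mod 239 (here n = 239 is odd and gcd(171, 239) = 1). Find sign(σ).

Trace 186: π^k(186) = [186, 19, 142, 143, 75, 158, 11] for k=0..6.
Decompose π into cycles: lengths [238, 1] (2 cycles, including the fixed point 0).
2 cycles on 239: each ℓ→(−1)^(ℓ−1), product (−1)^237 = -1.
(171|239)_J = -1 (Zolotarev's lemma cross-check).

-1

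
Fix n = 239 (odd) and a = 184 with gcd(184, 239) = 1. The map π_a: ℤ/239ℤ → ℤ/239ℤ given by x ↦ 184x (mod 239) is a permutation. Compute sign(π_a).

Trace 36: π^k(36) = [36, 171, 155, 79, 196, 214, 180] for k=0..6.
Cycle type of π: 238 + 1; total 2 cycles.
n − c = 239 − 2 = 237; sign = (−1)^237 = -1.
Zolotarev: (184|239) = -1, matching the cycle-count sign.

-1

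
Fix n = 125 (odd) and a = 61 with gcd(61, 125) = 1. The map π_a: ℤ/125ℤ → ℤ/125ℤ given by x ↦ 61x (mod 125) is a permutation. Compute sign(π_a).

Start at x=76: 76 → 11 → 46 → 56 → 41 → 1 → 61 → … (one orbit).
Cycle type of π: 25×4 + 5×4 + 1×5; total 13 cycles.
n − c = 125 − 13 = 112; sign = (−1)^112 = +1.
Via Zolotarev, sign(π_{61}) = (61|125) = +1.

+1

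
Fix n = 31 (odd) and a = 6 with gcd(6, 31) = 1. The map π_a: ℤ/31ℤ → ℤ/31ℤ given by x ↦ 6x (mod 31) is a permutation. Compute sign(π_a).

Start at x=1: 1 → 6 → 5 → 30 → 25 → 26 → 1 (one orbit).
The orbit structure of x ↦ 6x mod 31: 6 orbits of sizes [6, 6, 6, 6, 6, 1].
sign(π) = (−1)^{n − #cycles} = (−1)^{31−6} = (−1)^25 = -1.

-1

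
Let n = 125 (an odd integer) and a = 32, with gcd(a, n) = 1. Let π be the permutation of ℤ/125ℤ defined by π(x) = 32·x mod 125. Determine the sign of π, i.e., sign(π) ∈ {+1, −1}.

Orbit of 99 under x↦32x: [99, 43, 1, 32, 24, 18, 76]… (length divides ord_125(32)).
Cycle type of π: 20×5 + 4×6 + 1; total 12 cycles.
Σ(ℓ_i−1) = 125−12 = 113; sign = (−1)^113 = -1.
Zolotarev: (32|125) = -1, matching the cycle-count sign.

-1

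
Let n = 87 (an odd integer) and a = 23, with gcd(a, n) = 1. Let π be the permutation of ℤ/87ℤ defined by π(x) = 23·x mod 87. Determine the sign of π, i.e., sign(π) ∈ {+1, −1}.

-1

Trace 52: π^k(52) = [52, 65, 16, 20, 25, 53, 1] for k=0..6.
Cycle lengths of π_23 on ℤ/87ℤ: [14, 14, 14, 14, 7, 7, 7, 7, 2, 1]; 10 cycles in total.
87 − 10 = 77 transpositions; sign(π) = (−1)^77 = -1.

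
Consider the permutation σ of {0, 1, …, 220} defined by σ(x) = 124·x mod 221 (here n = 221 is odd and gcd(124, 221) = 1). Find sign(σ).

Start at x=41: 41 → 1 → 124 → 127 → 57 → 217 → 167 → … (one orbit).
Cycle type of π: 48×4 + 16 + 12 + 1; total 7 cycles.
221 − 7 = 214 transpositions; sign(π) = (−1)^214 = +1.
The Jacobi symbol (124|221) = +1 (Zolotarev) agrees.

+1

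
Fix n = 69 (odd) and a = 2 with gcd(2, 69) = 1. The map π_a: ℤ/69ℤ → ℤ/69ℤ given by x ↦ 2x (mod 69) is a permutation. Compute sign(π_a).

Trace 55: π^k(55) = [55, 41, 13, 26, 52, 35, 1] for k=0..6.
6 cycles of lengths [22, 22, 11, 11, 2, 1].
69 − 6 = 63 transpositions; sign(π) = (−1)^63 = -1.
Zolotarev: (2|69) = -1, matching the cycle-count sign.

-1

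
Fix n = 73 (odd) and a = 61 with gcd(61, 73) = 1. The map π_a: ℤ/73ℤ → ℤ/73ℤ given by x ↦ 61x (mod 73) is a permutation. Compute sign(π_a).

+1

Start at x=3: 3 → 37 → 67 → 72 → 12 → 2 → 49 → … (one orbit).
Cycle lengths of π_61 on ℤ/73ℤ: [36, 36, 1]; 3 cycles in total.
73 − 3 = 70 transpositions; sign(π) = (−1)^70 = +1.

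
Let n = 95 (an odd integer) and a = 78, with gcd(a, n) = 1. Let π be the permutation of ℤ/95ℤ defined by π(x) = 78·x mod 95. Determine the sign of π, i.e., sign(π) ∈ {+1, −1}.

Start at x=1: 1 → 78 → 4 → 27 → 16 → 13 → 64 → … (one orbit).
Cycle lengths of π_78 on ℤ/95ℤ: [36, 36, 18, 4, 1]; 5 cycles in total.
With 5 cycles on 95 points, sign = (−1)^{95−5} = +1.
Zolotarev: (78|95) = +1, matching the cycle-count sign.

+1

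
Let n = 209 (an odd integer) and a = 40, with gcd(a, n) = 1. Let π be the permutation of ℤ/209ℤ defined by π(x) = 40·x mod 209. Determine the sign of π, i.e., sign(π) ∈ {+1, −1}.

Trace 205: π^k(205) = [205, 49, 79, 25, 164, 81, 105] for k=0..6.
π_40 has 5 disjoint cycles with lengths [90, 90, 18, 10, 1] on {0,…,208}.
sign(π) = (−1)^{n − #cycles} = (−1)^{209−5} = (−1)^204 = +1.
The Jacobi symbol (40|209) = +1 (Zolotarev) agrees.

+1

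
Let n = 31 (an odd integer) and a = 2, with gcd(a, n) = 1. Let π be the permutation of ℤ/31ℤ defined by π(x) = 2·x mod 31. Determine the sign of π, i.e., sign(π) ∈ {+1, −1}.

Trace 8: π^k(8) = [8, 16, 1, 2, 4] for k=0..4.
π_2 has 7 disjoint cycles with lengths [5, 5, 5, 5, 5, 5, 1] on {0,…,30}.
n − c = 31 − 7 = 24; sign = (−1)^24 = +1.

+1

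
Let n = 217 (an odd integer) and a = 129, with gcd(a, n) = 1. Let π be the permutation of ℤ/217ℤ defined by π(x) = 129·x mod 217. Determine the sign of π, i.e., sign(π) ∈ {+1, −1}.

Trace 149: π^k(149) = [149, 125, 67, 180, 1, 129] for k=0..5.
Decompose π into cycles: lengths [6, 6, 6, 6, 6, 6, 6, 6, 6, 6, 6, 6, 6, 6, 6, 6, 6, 6, 6, 6, 6, 6, 6, 6, 6, 6, 6, 6, 6, 6, 6, 3, 3, 3, 3, 3, 3, 3, 3, 3, 3, 1] (42 cycles, including the fixed point 0).
With 42 cycles on 217 points, sign = (−1)^{217−42} = -1.

-1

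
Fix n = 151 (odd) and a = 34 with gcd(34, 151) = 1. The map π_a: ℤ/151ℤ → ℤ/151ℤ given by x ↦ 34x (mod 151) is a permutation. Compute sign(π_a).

Trace 144: π^k(144) = [144, 64, 62, 145, 98, 10, 38] for k=0..6.
3 cycles of lengths [75, 75, 1].
With 3 cycles on 151 points, sign = (−1)^{151−3} = +1.
Check: (34/151) = +1 by Zolotarev.

+1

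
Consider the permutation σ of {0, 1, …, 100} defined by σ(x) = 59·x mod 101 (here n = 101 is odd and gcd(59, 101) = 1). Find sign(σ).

-1

Orbit of 46 under x↦59x: [46, 88, 41, 96, 8, 68, 73]… (length divides ord_101(59)).
The orbit structure of x ↦ 59x mod 101: 2 orbits of sizes [100, 1].
Σ(ℓ_i−1) = 101−2 = 99; sign = (−1)^99 = -1.
Zolotarev: (59|101) = -1, matching the cycle-count sign.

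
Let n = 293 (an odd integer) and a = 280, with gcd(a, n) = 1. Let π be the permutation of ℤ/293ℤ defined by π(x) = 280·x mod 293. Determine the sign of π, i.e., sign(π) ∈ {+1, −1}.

-1

Trace 155: π^k(155) = [155, 36, 118, 224, 18, 59, 112] for k=0..6.
Cycle lengths of π_280 on ℤ/293ℤ: [292, 1]; 2 cycles in total.
2 cycles on 293: each ℓ→(−1)^(ℓ−1), product (−1)^291 = -1.
Via Zolotarev, sign(π_{280}) = (280|293) = -1.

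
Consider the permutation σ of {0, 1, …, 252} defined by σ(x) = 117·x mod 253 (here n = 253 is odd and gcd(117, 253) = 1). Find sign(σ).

-1

Trace 131: π^k(131) = [131, 147, 248, 174, 118, 144, 150] for k=0..6.
Cycle lengths of π_117 on ℤ/253ℤ: [110, 110, 11, 11, 10, 1]; 6 cycles in total.
Σ(ℓ_i−1) = 253−6 = 247; sign = (−1)^247 = -1.
The Jacobi symbol (117|253) = -1 (Zolotarev) agrees.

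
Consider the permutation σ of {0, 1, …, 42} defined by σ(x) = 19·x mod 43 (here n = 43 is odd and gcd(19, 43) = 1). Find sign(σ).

-1

Start at x=8: 8 → 23 → 7 → 4 → 33 → 25 → 2 → … (one orbit).
Cycle type of π: 42 + 1; total 2 cycles.
n − c = 43 − 2 = 41; sign = (−1)^41 = -1.
The Jacobi symbol (19|43) = -1 (Zolotarev) agrees.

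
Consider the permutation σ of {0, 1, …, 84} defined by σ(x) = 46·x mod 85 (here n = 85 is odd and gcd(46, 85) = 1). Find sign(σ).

Trace 31: π^k(31) = [31, 66, 61, 1, 46, 76, 11] for k=0..6.
10 cycles of lengths [16, 16, 16, 16, 16, 1, 1, 1, 1, 1].
85 − 10 = 75 transpositions; sign(π) = (−1)^75 = -1.

-1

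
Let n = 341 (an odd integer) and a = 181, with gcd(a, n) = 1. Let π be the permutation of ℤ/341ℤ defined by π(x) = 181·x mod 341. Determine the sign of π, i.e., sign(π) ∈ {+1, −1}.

Trace 212: π^k(212) = [212, 180, 185, 67, 192, 311, 26] for k=0..6.
π_181 has 18 disjoint cycles with lengths [30, 30, 30, 30, 30, 30, 30, 30, 30, 30, 6, 6, 6, 6, 6, 5, 5, 1] on {0,…,340}.
With 18 cycles on 341 points, sign = (−1)^{341−18} = -1.
Via Zolotarev, sign(π_{181}) = (181|341) = -1.

-1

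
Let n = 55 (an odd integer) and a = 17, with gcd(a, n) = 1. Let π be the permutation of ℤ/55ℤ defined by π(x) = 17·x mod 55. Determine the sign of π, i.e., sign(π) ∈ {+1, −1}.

Orbit of 49 under x↦17x: [49, 8, 26, 2, 34, 28, 36]… (length divides ord_55(17)).
Decompose π into cycles: lengths [20, 20, 10, 4, 1] (5 cycles, including the fixed point 0).
n − c = 55 − 5 = 50; sign = (−1)^50 = +1.
Check: (17/55) = +1 by Zolotarev.

+1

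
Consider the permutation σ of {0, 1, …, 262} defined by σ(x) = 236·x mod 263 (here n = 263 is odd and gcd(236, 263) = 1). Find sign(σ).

-1

Start at x=113: 113 → 105 → 58 → 12 → 202 → 69 → 241 → … (one orbit).
Cycle lengths of π_236 on ℤ/263ℤ: [262, 1]; 2 cycles in total.
sign(π) = (−1)^{n − #cycles} = (−1)^{263−2} = (−1)^261 = -1.
Zolotarev: (236|263) = -1, matching the cycle-count sign.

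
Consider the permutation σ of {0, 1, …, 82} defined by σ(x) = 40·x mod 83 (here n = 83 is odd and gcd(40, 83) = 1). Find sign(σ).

+1

Orbit of 65 under x↦40x: [65, 27, 1, 40, 23, 7, 31]… (length divides ord_83(40)).
π_40 has 3 disjoint cycles with lengths [41, 41, 1] on {0,…,82}.
Σ(ℓ_i−1) = 83−3 = 80; sign = (−1)^80 = +1.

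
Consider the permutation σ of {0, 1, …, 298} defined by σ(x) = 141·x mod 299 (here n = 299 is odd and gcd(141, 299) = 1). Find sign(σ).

-1

Start at x=105: 105 → 154 → 186 → 213 → 133 → 215 → 116 → … (one orbit).
π_141 has 6 disjoint cycles with lengths [132, 132, 12, 11, 11, 1] on {0,…,298}.
sign(π) = (−1)^{n − #cycles} = (−1)^{299−6} = (−1)^293 = -1.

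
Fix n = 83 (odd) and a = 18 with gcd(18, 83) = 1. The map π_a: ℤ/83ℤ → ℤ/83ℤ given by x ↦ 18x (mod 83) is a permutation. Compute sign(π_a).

Start at x=22: 22 → 64 → 73 → 69 → 80 → 29 → 24 → … (one orbit).
Cycle lengths of π_18 on ℤ/83ℤ: [82, 1]; 2 cycles in total.
sign(π) = (−1)^{n − #cycles} = (−1)^{83−2} = (−1)^81 = -1.
Via Zolotarev, sign(π_{18}) = (18|83) = -1.

-1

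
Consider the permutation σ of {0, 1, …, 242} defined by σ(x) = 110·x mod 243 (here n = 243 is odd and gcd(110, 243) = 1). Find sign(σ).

Trace 242: π^k(242) = [242, 133, 50, 154, 173, 76, 98] for k=0..6.
Decompose π into cycles: lengths [162, 54, 18, 6, 2, 1] (6 cycles, including the fixed point 0).
sign(π) = (−1)^{n − #cycles} = (−1)^{243−6} = (−1)^237 = -1.
(110|243)_J = -1 (Zolotarev's lemma cross-check).

-1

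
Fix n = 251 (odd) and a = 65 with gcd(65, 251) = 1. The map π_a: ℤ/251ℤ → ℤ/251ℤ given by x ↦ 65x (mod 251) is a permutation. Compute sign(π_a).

Orbit of 201 under x↦65x: [201, 13, 92, 207, 152, 91, 142]… (length divides ord_251(65)).
Decompose π into cycles: lengths [125, 125, 1] (3 cycles, including the fixed point 0).
3 cycles on 251: each ℓ→(−1)^(ℓ−1), product (−1)^248 = +1.
Via Zolotarev, sign(π_{65}) = (65|251) = +1.

+1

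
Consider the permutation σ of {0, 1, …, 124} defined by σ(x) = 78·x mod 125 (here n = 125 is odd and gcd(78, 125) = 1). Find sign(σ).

Start at x=52: 52 → 56 → 118 → 79 → 37 → 11 → 108 → … (one orbit).
π_78 has 4 disjoint cycles with lengths [100, 20, 4, 1] on {0,…,124}.
Σ(ℓ_i−1) = 125−4 = 121; sign = (−1)^121 = -1.
Check: (78/125) = -1 by Zolotarev.

-1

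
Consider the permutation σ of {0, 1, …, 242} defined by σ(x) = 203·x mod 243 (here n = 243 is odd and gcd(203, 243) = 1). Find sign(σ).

Start at x=233: 233 → 157 → 38 → 181 → 50 → 187 → 53 → … (one orbit).
The orbit structure of x ↦ 203x mod 243: 6 orbits of sizes [162, 54, 18, 6, 2, 1].
n − c = 243 − 6 = 237; sign = (−1)^237 = -1.
Check: (203/243) = -1 by Zolotarev.

-1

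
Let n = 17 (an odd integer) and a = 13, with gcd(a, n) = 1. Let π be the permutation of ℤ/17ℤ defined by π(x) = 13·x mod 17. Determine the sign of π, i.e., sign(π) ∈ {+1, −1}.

Trace 13: π^k(13) = [13, 16, 4, 1] for k=0..3.
Decompose π into cycles: lengths [4, 4, 4, 4, 1] (5 cycles, including the fixed point 0).
17 − 5 = 12 transpositions; sign(π) = (−1)^12 = +1.
(13|17)_J = +1 (Zolotarev's lemma cross-check).

+1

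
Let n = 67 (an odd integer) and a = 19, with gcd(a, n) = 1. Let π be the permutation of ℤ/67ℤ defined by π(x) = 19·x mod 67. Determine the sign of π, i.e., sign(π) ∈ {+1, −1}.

+1

Start at x=21: 21 → 64 → 10 → 56 → 59 → 49 → 60 → … (one orbit).
The orbit structure of x ↦ 19x mod 67: 3 orbits of sizes [33, 33, 1].
3 cycles on 67: each ℓ→(−1)^(ℓ−1), product (−1)^64 = +1.
(19|67)_J = +1 (Zolotarev's lemma cross-check).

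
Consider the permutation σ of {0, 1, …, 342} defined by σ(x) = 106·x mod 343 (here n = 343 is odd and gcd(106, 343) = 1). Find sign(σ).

+1

Start at x=85: 85 → 92 → 148 → 253 → 64 → 267 → 176 → … (one orbit).
The orbit structure of x ↦ 106x mod 343: 19 orbits of sizes [49, 49, 49, 49, 49, 49, 7, 7, 7, 7, 7, 7, 1, 1, 1, 1, 1, 1, 1].
With 19 cycles on 343 points, sign = (−1)^{343−19} = +1.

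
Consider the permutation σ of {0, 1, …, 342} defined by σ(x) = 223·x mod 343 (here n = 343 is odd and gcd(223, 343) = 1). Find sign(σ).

Start at x=71: 71 → 55 → 260 → 13 → 155 → 265 → 99 → … (one orbit).
Cycle lengths of π_223 on ℤ/343ℤ: [98, 98, 98, 14, 14, 14, 2, 2, 2, 1]; 10 cycles in total.
10 cycles on 343: each ℓ→(−1)^(ℓ−1), product (−1)^333 = -1.

-1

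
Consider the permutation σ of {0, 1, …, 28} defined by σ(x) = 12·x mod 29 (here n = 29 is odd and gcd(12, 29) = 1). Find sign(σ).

-1

Trace 1: π^k(1) = [1, 12, 28, 17] for k=0..3.
The orbit structure of x ↦ 12x mod 29: 8 orbits of sizes [4, 4, 4, 4, 4, 4, 4, 1].
Σ(ℓ_i−1) = 29−8 = 21; sign = (−1)^21 = -1.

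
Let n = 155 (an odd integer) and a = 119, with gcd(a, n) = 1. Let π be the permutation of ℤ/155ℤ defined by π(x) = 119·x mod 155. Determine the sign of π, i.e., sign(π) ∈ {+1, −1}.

Orbit of 119 under x↦119x: [119, 56, 154, 36, 99, 1]… (length divides ord_155(119)).
28 cycles of lengths [6, 6, 6, 6, 6, 6, 6, 6, 6, 6, 6, 6, 6, 6, 6, 6, 6, 6, 6, 6, 6, 6, 6, 6, 6, 2, 2, 1].
28 cycles on 155: each ℓ→(−1)^(ℓ−1), product (−1)^127 = -1.

-1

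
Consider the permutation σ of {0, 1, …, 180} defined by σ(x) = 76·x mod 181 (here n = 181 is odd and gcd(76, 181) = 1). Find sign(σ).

Trace 6: π^k(6) = [6, 94, 85, 125, 88, 172, 40] for k=0..6.
Decompose π into cycles: lengths [180, 1] (2 cycles, including the fixed point 0).
With 2 cycles on 181 points, sign = (−1)^{181−2} = -1.
Zolotarev: (76|181) = -1, matching the cycle-count sign.

-1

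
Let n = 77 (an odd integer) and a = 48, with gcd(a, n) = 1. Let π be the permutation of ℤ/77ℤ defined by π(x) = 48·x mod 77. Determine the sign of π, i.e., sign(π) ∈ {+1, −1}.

Start at x=64: 64 → 69 → 1 → 48 → 71 → 20 → 36 → … (one orbit).
The orbit structure of x ↦ 48x mod 77: 12 orbits of sizes [10, 10, 10, 10, 10, 10, 5, 5, 2, 2, 2, 1].
77 − 12 = 65 transpositions; sign(π) = (−1)^65 = -1.
Check: (48/77) = -1 by Zolotarev.

-1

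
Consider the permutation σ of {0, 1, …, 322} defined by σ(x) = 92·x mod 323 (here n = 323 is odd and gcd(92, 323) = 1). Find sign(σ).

-1

Trace 263: π^k(263) = [263, 294, 239, 24, 270, 292, 55] for k=0..6.
The orbit structure of x ↦ 92x mod 323: 6 orbits of sizes [144, 144, 16, 9, 9, 1].
n − c = 323 − 6 = 317; sign = (−1)^317 = -1.
Zolotarev: (92|323) = -1, matching the cycle-count sign.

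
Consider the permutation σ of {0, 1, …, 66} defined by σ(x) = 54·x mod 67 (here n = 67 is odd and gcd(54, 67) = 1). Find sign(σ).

Orbit of 10 under x↦54x: [10, 4, 15, 6, 56, 9, 17]… (length divides ord_67(54)).
3 cycles of lengths [33, 33, 1].
sign(π) = (−1)^{n − #cycles} = (−1)^{67−3} = (−1)^64 = +1.
Via Zolotarev, sign(π_{54}) = (54|67) = +1.

+1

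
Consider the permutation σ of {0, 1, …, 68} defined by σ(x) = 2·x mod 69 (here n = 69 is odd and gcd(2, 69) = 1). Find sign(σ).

Orbit of 1 under x↦2x: [1, 2, 4, 8, 16, 32, 64]… (length divides ord_69(2)).
π_2 has 6 disjoint cycles with lengths [22, 22, 11, 11, 2, 1] on {0,…,68}.
n − c = 69 − 6 = 63; sign = (−1)^63 = -1.
Via Zolotarev, sign(π_{2}) = (2|69) = -1.

-1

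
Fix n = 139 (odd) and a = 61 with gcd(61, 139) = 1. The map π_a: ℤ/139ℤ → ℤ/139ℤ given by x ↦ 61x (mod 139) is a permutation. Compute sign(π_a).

-1

Start at x=59: 59 → 124 → 58 → 63 → 90 → 69 → 39 → … (one orbit).
2 cycles of lengths [138, 1].
Σ(ℓ_i−1) = 139−2 = 137; sign = (−1)^137 = -1.
Via Zolotarev, sign(π_{61}) = (61|139) = -1.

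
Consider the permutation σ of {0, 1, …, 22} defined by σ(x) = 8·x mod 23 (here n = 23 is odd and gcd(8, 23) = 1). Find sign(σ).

Start at x=9: 9 → 3 → 1 → 8 → 18 → 6 → 2 → … (one orbit).
3 cycles of lengths [11, 11, 1].
sign(π) = (−1)^{n − #cycles} = (−1)^{23−3} = (−1)^20 = +1.
Zolotarev: (8|23) = +1, matching the cycle-count sign.

+1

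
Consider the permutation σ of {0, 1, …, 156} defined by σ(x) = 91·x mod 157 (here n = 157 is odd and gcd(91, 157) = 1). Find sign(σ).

Orbit of 136 under x↦91x: [136, 130, 55, 138, 155, 132, 80]… (length divides ord_157(91)).
The orbit structure of x ↦ 91x mod 157: 2 orbits of sizes [156, 1].
Σ(ℓ_i−1) = 157−2 = 155; sign = (−1)^155 = -1.
Check: (91/157) = -1 by Zolotarev.

-1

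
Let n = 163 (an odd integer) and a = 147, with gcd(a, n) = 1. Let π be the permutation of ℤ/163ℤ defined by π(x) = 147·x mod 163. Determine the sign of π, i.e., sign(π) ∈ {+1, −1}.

-1

Trace 93: π^k(93) = [93, 142, 10, 3, 115, 116, 100] for k=0..6.
Cycle type of π: 162 + 1; total 2 cycles.
n − c = 163 − 2 = 161; sign = (−1)^161 = -1.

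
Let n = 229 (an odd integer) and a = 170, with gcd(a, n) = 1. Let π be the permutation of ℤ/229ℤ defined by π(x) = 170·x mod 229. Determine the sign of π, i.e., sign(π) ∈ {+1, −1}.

-1

Trace 216: π^k(216) = [216, 80, 89, 16, 201, 49, 86] for k=0..6.
π_170 has 2 disjoint cycles with lengths [228, 1] on {0,…,228}.
2 cycles on 229: each ℓ→(−1)^(ℓ−1), product (−1)^227 = -1.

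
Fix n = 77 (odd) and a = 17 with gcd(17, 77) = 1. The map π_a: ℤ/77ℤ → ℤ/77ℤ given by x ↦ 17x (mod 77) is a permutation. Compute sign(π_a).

Start at x=58: 58 → 62 → 53 → 54 → 71 → 52 → 37 → … (one orbit).
The orbit structure of x ↦ 17x mod 77: 5 orbits of sizes [30, 30, 10, 6, 1].
n − c = 77 − 5 = 72; sign = (−1)^72 = +1.
The Jacobi symbol (17|77) = +1 (Zolotarev) agrees.

+1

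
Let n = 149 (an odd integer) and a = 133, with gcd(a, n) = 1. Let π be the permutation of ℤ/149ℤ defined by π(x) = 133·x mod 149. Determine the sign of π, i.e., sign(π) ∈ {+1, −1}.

+1

Start at x=37: 37 → 4 → 85 → 130 → 6 → 53 → 46 → … (one orbit).
The orbit structure of x ↦ 133x mod 149: 3 orbits of sizes [74, 74, 1].
With 3 cycles on 149 points, sign = (−1)^{149−3} = +1.
Via Zolotarev, sign(π_{133}) = (133|149) = +1.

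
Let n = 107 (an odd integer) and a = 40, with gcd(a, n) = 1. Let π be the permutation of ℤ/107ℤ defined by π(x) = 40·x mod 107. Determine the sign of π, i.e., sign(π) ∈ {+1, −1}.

Orbit of 36 under x↦40x: [36, 49, 34, 76, 44, 48, 101]… (length divides ord_107(40)).
The orbit structure of x ↦ 40x mod 107: 3 orbits of sizes [53, 53, 1].
With 3 cycles on 107 points, sign = (−1)^{107−3} = +1.

+1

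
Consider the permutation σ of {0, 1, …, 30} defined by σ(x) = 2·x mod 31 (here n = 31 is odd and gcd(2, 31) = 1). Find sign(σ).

Orbit of 1 under x↦2x: [1, 2, 4, 8, 16]… (length divides ord_31(2)).
The orbit structure of x ↦ 2x mod 31: 7 orbits of sizes [5, 5, 5, 5, 5, 5, 1].
Σ(ℓ_i−1) = 31−7 = 24; sign = (−1)^24 = +1.

+1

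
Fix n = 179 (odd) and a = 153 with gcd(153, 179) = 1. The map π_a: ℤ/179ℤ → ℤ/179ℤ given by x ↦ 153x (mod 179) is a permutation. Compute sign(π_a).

+1

Start at x=16: 16 → 121 → 76 → 172 → 3 → 101 → 59 → … (one orbit).
Cycle type of π: 89×2 + 1; total 3 cycles.
n − c = 179 − 3 = 176; sign = (−1)^176 = +1.
(153|179)_J = +1 (Zolotarev's lemma cross-check).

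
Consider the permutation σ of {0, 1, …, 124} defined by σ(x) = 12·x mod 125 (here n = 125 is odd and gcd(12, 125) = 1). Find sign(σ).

Trace 2: π^k(2) = [2, 24, 38, 81, 97, 39, 93] for k=0..6.
π_12 has 4 disjoint cycles with lengths [100, 20, 4, 1] on {0,…,124}.
n − c = 125 − 4 = 121; sign = (−1)^121 = -1.
The Jacobi symbol (12|125) = -1 (Zolotarev) agrees.

-1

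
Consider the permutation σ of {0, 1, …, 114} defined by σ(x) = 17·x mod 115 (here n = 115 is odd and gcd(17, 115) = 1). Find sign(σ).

+1

Orbit of 37 under x↦17x: [37, 54, 113, 81, 112, 64, 53]… (length divides ord_115(17)).
5 cycles of lengths [44, 44, 22, 4, 1].
5 cycles on 115: each ℓ→(−1)^(ℓ−1), product (−1)^110 = +1.
(17|115)_J = +1 (Zolotarev's lemma cross-check).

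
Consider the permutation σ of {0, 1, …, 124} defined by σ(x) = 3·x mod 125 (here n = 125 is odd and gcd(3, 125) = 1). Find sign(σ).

-1

Trace 106: π^k(106) = [106, 68, 79, 112, 86, 8, 24] for k=0..6.
π_3 has 4 disjoint cycles with lengths [100, 20, 4, 1] on {0,…,124}.
sign(π) = (−1)^{n − #cycles} = (−1)^{125−4} = (−1)^121 = -1.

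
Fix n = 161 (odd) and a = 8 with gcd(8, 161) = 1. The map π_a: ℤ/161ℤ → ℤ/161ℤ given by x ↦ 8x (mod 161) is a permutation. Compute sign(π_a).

Trace 50: π^k(50) = [50, 78, 141, 1, 8, 64, 29] for k=0..6.
Cycle lengths of π_8 on ℤ/161ℤ: [11, 11, 11, 11, 11, 11, 11, 11, 11, 11, 11, 11, 11, 11, 1, 1, 1, 1, 1, 1, 1]; 21 cycles in total.
sign(π) = (−1)^{n − #cycles} = (−1)^{161−21} = (−1)^140 = +1.
Zolotarev: (8|161) = +1, matching the cycle-count sign.

+1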